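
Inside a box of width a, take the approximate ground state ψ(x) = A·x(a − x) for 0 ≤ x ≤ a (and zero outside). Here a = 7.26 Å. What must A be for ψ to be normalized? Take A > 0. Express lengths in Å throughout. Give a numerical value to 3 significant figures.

A ≈ 0.0386 Å^(-5/2)

The normalization condition is ∫|ψ|² dx = 1 from 0 to a.
The integral (without the A² prefactor) comes out to a^5/30.
So A² = (a^5/30)^(−1).
Plugging in a = 7.26 yields A = 0.03857.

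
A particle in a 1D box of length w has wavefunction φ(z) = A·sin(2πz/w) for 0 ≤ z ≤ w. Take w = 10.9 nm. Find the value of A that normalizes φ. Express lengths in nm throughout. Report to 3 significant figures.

A ≈ 0.428 nm^(-1/2)

Normalization requires ∫|φ|² dz = 1, integrated from 0 to w.
Using sin²θ = (1 − cos 2θ)/2, the integral (without the A² prefactor) comes out to w/2.
Plugging in w = 10.9 yields A = 0.4284.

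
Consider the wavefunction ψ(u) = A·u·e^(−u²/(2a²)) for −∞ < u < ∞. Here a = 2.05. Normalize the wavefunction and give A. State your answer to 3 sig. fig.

A ≈ 0.362

The normalization condition is ∫|ψ|² du = 1 from −∞ to ∞.
Carrying out the integral gives A² · √(π)·a^3/2.
With a = 2.05: A² = 0.1310 and A = 0.3619.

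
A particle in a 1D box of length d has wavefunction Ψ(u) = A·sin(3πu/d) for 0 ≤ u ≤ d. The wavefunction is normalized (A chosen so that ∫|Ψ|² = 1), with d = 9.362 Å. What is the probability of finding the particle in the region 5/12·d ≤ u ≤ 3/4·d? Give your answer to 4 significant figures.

P ≈ 0.3333

The probability is P = ∫ |Ψ|² du over [5/12·d, 3/4·d].
The normalization integral ∫|Ψ|²du over the whole domain equals d/2·A², and A² cancels in the ratio.
Substituting t = u/d, A² and the length scale cancel in the ratio: P = ∫_{5/12}^{3/4} sin(3·π·t)^2 dt / ∫_{0}^{1} sin(3·π·t)^2 dt.
With ∫ sin(3·π·t)^2 dt = t/2 - sin(6·π·t)/(12·π) + C, the region integral is 1/6 and the full one is 1/2.
Evaluating gives P = 1/3.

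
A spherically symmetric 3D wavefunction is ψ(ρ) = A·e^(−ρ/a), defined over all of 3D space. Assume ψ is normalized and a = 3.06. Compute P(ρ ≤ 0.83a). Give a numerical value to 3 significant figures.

P ≈ 0.232

Integrate the radial probability density 4πρ²|ψ|² over ρ ≤ 0.83a.
Normalization gives A² = 1/(π·a^3).
In terms of u = ρ/a (A², 4π and the length scale all cancel between numerator and denominator), P = [∫_{0}^{0.83} u^2·e^(-2·u) du] / [∫_{0}^{∞} u^2·e^(-2·u) du].
With ∫ u^2·e^(-2·u) du = -(2·u^2 + 2·u + 1)·e^(-2·u)/4 + C, the region integral is ≈ 0.058064 and the full one is 1/4.
The region integral divided by the full integral gives P = 0.2323.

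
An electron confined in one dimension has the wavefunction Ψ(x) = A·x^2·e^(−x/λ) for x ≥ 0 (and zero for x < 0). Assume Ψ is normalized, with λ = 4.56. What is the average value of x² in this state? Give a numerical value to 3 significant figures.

By definition ⟨x²⟩ = ∫ x^2 |Ψ(x)|² dx.
Evaluating both integrals, ⟨x²⟩ = 15·λ^2/2.
Putting λ = 4.56 gives 156.0.

⟨x^2⟩ ≈ 156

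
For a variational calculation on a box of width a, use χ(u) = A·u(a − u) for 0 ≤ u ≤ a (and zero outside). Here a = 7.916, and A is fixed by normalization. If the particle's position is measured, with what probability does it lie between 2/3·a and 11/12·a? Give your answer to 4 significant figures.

P ≈ 0.2048

P = ∫_{2/3·a}^{11/12·a} |χ(u)|² du.
The normalization integral ∫|χ|²du over the whole domain equals a^5/30·A², and A² cancels in the ratio.
In terms of t = u/a (A² and the length scale cancel between numerator and denominator), P = [∫_{2/3}^{11/12} t^2·(1 - t)^2 dt] / [∫_{0}^{1} t^2·(1 - t)^2 dt].
Using ∫ t^2·(1 - t)^2 dt = t^3·(6·t^2 - 15·t + 10)/30, the numerator is ≈ 0.00682629 and the denominator is 1/30.
Evaluating gives P = 0.20479.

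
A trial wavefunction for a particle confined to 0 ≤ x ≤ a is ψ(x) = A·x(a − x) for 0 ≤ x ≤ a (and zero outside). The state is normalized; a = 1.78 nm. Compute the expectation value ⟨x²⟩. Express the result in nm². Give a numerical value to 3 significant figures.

⟨x^2⟩ ≈ 0.905 nm^2

The expectation value is the |ψ|²-weighted average of x^2: ∫ x^2|ψ|² dx.
Expanding the polynomial and integrating term by term, since the A² factors cancel between numerator and denominator, ⟨x²⟩ = 2·a^2/7.
Putting a = 1.78 gives 0.9053.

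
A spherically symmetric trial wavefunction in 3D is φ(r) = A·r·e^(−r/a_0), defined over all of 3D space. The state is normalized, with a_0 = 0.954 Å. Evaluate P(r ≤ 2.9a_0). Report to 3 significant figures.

P = ∫ |φ|² 4πr² dr over r ≤ 2.9a_0.
A² is fixed by ∫₀^∞ 4πr²|φ|² dr = 1, i.e. A² = (3·π·a_0^5)^(−1).
Substituting u = r/a_0, A², 4π and the length scale all cancel in the ratio: P = ∫_{0}^{2.9} u^4·e^(-2·u) du / ∫_{0}^{∞} u^4·e^(-2·u) du.
Using ∫ u^4·e^(-2·u) du = -(u^4/2 + u^3 + 3·u^2/2 + 3·u/2 + 3/4)·e^(-2·u), the numerator is ≈ 0.51546 and the denominator is 3/4.
The region integral divided by the full integral gives P = 0.6873.

P ≈ 0.687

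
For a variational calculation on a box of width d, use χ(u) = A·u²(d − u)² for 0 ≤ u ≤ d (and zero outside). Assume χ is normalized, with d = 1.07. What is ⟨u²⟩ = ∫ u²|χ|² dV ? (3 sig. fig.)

⟨u²⟩ = ∫ u^2 |χ|² du over the full domain.
The ratio of the moment integral to the normalization integral gives ⟨u²⟩ = 3·d^2/11.
With d = 1.07, ⟨u^2⟩ = 0.3122.

⟨u^2⟩ ≈ 0.312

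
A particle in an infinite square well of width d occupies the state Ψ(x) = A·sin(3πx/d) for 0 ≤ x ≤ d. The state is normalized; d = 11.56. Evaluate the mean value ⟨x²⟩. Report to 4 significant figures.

⟨x²⟩ = ∫ x^2 |Ψ|² dx over the full domain.
Evaluating both integrals, ⟨x²⟩ = -d^2/(18·π^2) + d^2/3.
With d = 11.56, ⟨x^2⟩ = 43.792.

⟨x^2⟩ ≈ 43.79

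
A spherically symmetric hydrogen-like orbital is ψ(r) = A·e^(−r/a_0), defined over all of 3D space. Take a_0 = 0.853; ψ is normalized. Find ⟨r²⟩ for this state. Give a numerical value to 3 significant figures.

⟨r^2⟩ ≈ 2.18

⟨r²⟩ = ∫ r^2 |ψ|² 4πr² dr over the full domain.
Using ∫₀^∞ rⁿ e^(−αr) dr = n!/αⁿ⁺¹, since the A² factors cancel between numerator and denominator, ⟨r²⟩ = 3·a_0^2.
Putting a_0 = 0.853 gives 2.183.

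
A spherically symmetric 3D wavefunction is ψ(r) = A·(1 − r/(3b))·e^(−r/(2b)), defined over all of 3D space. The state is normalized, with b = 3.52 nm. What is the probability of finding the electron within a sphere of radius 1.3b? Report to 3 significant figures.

P ≈ 0.213

P = ∫ |ψ|² 4πr² dr over r ≤ 1.3b.
The full normalization integral is A²·[8·π·b^3/3] = 1, fixing A².
Let u = r/b; then A², 4π and the length scale all cancel, so P = ∫_{0}^{1.3} u^2·(1 - u/3)^2·e^(-u) du ÷ ∫_{0}^{∞} u^2·(1 - u/3)^2·e^(-u) du.
An antiderivative of u^2·(1 - u/3)^2·e^(-u) is (-u^4 + 2·u^3 - 3·u^2 - 6·u - 6)·e^(-u)/9; evaluating from 0 to 1.3 gives ≈ 0.14183, while the full integral is 2/3.
Taking the ratio yields P = 0.2127.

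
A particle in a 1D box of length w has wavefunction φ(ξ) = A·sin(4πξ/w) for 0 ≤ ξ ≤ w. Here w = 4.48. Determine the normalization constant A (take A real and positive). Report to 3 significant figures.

A ≈ 0.668

Require ∫ |φ|² dξ = 1 over the whole domain.
With φ = A·sin(4πξ/w), the integral evaluates to A²·[w/2].
Substituting w = 4.48 gives A² = 0.4464, so A = 0.6682.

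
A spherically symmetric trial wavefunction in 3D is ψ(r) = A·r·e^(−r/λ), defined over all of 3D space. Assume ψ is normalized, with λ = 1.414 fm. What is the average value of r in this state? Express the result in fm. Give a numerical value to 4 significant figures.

⟨r⟩ ≈ 3.535 fm

The expectation value is the |ψ|²-weighted average of r: ∫ r|ψ|² 4πr² dr.
Since the A² factors cancel between numerator and denominator, ⟨r⟩ = 5·λ/2.
Putting λ = 1.414 gives 3.5350.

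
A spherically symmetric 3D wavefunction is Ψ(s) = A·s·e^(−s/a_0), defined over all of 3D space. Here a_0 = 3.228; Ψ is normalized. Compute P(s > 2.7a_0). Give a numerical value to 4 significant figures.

Integrate the radial probability density 4πs²|Ψ|² over s > 2.7a_0.
The full normalization integral is A²·[3·π·a_0^5] = 1, fixing A².
In terms of u = s/a_0 (A², 4π and the length scale all cancel between numerator and denominator), P = [∫_{2.7}^{∞} u^4·e^(-2·u) du] / [∫_{0}^{∞} u^4·e^(-2·u) du].
Using ∫ u^4·e^(-2·u) du = -(u^4/2 + u^3 + 3·u^2/2 + 3·u/2 + 3/4)·e^(-2·u), the numerator is ≈ 0.279983 and the denominator is 3/4.
This evaluates to P = 0.37331.

P ≈ 0.3733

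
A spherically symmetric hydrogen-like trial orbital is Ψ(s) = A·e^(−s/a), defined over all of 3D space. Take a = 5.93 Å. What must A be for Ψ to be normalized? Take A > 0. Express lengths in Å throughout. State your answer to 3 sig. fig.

A ≈ 0.0391 Å^(-3/2)

Require ∫ |Ψ|² 4πs² ds = 1 over the whole domain.
With ∫₀^∞ s^2 e^(−αs) ds = 2!/α^3, carrying out the integral gives A² · π·a^3.
With a = 5.93: A² = 0.001526 and A = 0.03907.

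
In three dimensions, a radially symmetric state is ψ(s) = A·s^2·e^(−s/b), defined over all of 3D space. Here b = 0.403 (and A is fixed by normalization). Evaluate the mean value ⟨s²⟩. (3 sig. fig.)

⟨s^2⟩ ≈ 2.27

⟨s²⟩ = ∫ s^2 |ψ|² 4πs² ds over the full domain.
With ∫₀^∞ s^8 e^(−αs) ds = 8!/α^9, the ratio of the moment integral to the normalization integral gives ⟨s²⟩ = 14·b^2.
With b = 0.403, ⟨s^2⟩ = 2.274.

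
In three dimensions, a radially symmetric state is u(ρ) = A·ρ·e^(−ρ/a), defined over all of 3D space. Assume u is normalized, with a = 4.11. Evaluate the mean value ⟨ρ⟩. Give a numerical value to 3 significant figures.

⟨ρ⟩ ≈ 10.3

The expectation value is the |u|²-weighted average of ρ: ∫ ρ|u|² 4πρ² dρ.
Recall ∫₀^∞ ρ^m e^(−ρ/β) dρ = m!·β^(m+1), the ratio of the moment integral to the normalization integral gives ⟨ρ⟩ = 5·a/2.
Putting a = 4.11 gives 10.28.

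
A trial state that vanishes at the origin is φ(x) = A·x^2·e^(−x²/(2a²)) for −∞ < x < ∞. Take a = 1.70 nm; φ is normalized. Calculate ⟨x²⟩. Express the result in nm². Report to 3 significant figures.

By definition ⟨x²⟩ = ∫ x^2 |φ(x)|² dx.
With ∫_{−∞}^{∞} x^(2m) e^(−αx²) dx = (2m−1)!!·√π / (2^m α^(m+1/2)), the ratio of the moment integral to the normalization integral gives ⟨x²⟩ = 5·a^2/2.
With a = 1.70, ⟨x^2⟩ = 7.225.

⟨x^2⟩ ≈ 7.23 nm^2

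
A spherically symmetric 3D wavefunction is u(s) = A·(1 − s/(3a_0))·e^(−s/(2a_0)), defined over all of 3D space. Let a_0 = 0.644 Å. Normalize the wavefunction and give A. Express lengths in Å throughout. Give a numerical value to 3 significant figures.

We need A² ∫|f|² 4πs² ds = 1, taking the integral from 0 to ∞.
(Spherical symmetry: dV = 4πs² ds.)
Carrying out the integral gives A² · 8·π·a_0^3/3.
Hence A² = 1/[8·π·a_0^3/3].
Plugging in a_0 = 0.644 yields A = 0.6685.

A ≈ 0.669 Å^(-3/2)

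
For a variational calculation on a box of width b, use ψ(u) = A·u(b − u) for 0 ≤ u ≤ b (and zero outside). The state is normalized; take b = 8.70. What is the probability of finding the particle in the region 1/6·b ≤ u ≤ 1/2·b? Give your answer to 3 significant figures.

The probability is P = ∫ |ψ|² du over [1/6·b, 1/2·b].
Since A² = 1/(b^5/30), this is the region integral divided by the full normalization integral.
Let t = u/b; then A² and the length scale cancel, so P = ∫_{1/6}^{1/2} t^2·(1 - t)^2 dt ÷ ∫_{0}^{1} t^2·(1 - t)^2 dt.
Using ∫ t^2·(1 - t)^2 dt = t^3·(6·t^2 - 15·t + 10)/30, the numerator is ≈ 0.015484 and the denominator is 1/30.
Taking the ratio, P = 301/648.

P ≈ 0.465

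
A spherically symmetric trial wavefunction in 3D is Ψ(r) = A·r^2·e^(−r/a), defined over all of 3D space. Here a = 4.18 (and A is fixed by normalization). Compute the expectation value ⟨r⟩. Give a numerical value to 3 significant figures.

The expectation value is the |Ψ|²-weighted average of r: ∫ r|Ψ|² 4πr² dr.
The ratio of the moment integral to the normalization integral gives ⟨r⟩ = 7·a/2.
With a = 4.18, ⟨r⟩ = 14.63.

⟨r⟩ ≈ 14.6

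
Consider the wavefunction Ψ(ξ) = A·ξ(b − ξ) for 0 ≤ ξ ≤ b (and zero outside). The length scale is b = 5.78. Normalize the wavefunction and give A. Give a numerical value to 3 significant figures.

A ≈ 0.0682

Normalization requires ∫|Ψ|² dξ = 1, integrated from 0 to b.
Carrying out the integral gives A² · b^5/30.
So A² = (b^5/30)^(−1).
Plugging in b = 5.78 yields A = 0.06819.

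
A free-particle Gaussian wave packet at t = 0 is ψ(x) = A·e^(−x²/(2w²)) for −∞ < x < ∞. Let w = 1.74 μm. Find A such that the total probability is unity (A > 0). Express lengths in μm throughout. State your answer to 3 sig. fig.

Normalization requires ∫|ψ|² dx = 1, integrated from −∞ to ∞.
Using the Gaussian integral ∫_{−∞}^{∞} e^(−αx²) dx = √(π/α), the integral (without the A² prefactor) comes out to √(π)·w.
Setting this equal to 1 gives A² = 1/(√(π)·w).
With w = 1.74: A² = 0.3242 and A = 0.5694.

A ≈ 0.569 μm^(-1/2)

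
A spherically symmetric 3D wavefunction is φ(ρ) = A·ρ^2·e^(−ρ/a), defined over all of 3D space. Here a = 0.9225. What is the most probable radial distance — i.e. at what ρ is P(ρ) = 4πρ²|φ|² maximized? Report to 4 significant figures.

ρ ≈ 2.768

Set d/dρ [P(ρ) = 4πρ²|φ|²] = 0 and solve for ρ > 0.
Solving yields ρ = 3·a.
With a = 0.9225, the most probable radial distance is 2.7675.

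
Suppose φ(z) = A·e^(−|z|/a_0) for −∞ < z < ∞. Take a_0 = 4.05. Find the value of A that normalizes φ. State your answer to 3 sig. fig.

A ≈ 0.497

The normalization condition is ∫|φ|² dz = 1 from −∞ to ∞.
Recall ∫₀^∞ z^m e^(−z/β) dz = m!·β^(m+1), with φ = A·e^(−|z|/a_0), the integral evaluates to A²·[a_0].
So A² = (a_0)^(−1).
Substituting a_0 = 4.05 gives A² = 0.2469, so A = 0.4969.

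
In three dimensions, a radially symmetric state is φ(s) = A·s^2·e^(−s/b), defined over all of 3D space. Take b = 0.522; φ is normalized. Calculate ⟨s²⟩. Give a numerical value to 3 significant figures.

⟨s²⟩ = ∫ s^2 |φ|² 4πs² ds over the full domain.
Evaluating both integrals, ⟨s²⟩ = 14·b^2.
Putting b = 0.522 gives 3.815.

⟨s^2⟩ ≈ 3.81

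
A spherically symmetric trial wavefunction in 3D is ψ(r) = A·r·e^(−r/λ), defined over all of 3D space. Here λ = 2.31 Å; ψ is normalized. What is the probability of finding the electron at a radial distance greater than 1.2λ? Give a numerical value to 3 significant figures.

P ≈ 0.904

P = ∫ |ψ|² 4πr² dr over r > 1.2λ.
A² is fixed by ∫₀^∞ 4πr²|ψ|² dr = 1, i.e. A² = (3·π·λ^5)^(−1).
Substituting u = r/λ, A², 4π and the length scale all cancel in the ratio: P = ∫_{1.2}^{∞} u^4·e^(-2·u) du / ∫_{0}^{∞} u^4·e^(-2·u) du.
An antiderivative of u^4·e^(-2·u) is -(u^4/2 + u^3 + 3·u^2/2 + 3·u/2 + 3/4)·e^(-2·u); evaluating from 1.2 to ∞ gives ≈ 0.67810, while the full integral is 3/4.
Taking the ratio yields P = 0.9041.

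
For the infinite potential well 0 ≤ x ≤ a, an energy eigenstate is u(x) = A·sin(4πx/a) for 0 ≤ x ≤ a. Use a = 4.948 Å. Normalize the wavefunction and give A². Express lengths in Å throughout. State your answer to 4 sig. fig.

We need A² ∫|f|² dx = 1, taking the integral from 0 to a.
With ∫₀^a sin²(nπx/a) dx = a/2, carrying out the integral gives A² · a/2.
Setting this equal to 1 gives A² = 1/(a/2).
With a = 4.948: A² = 0.40420 and A = 0.63577.

A^2 ≈ 0.4042 Å^(-1)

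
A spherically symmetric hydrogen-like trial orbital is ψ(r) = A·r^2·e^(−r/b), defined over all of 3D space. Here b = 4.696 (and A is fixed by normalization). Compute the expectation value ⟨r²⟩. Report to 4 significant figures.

⟨r^2⟩ ≈ 308.7

By definition ⟨r²⟩ = ∫ r^2 |ψ(r)|² 4πr² dr.
Evaluating both integrals, ⟨r²⟩ = 14·b^2.
With b = 4.696, ⟨r^2⟩ = 308.73.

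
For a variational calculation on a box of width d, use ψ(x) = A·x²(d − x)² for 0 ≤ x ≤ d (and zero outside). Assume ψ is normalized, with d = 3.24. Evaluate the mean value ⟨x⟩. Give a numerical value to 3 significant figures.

⟨x⟩ ≈ 1.62

The expectation value is the |ψ|²-weighted average of x: ∫ x|ψ|² dx.
Expanding the polynomial and integrating term by term, the ratio of the moment integral to the normalization integral gives ⟨x⟩ = d/2.
Putting d = 3.24 gives 1.620.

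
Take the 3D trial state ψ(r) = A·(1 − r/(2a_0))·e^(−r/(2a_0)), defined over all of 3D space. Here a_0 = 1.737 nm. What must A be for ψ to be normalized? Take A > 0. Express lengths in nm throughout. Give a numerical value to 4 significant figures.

A ≈ 0.08713 nm^(-3/2)

Normalization requires ∫|ψ|² 4πr² dr = 1, integrated from 0 to ∞.
In 3D with spherical symmetry the volume element is 4πr² dr.
Recall ∫₀^∞ r^m e^(−r/β) dr = m!·β^(m+1), ∫|ψ|² 4πr² dr = A²·(8·π·a_0^3).
Substituting a_0 = 1.737 gives A² = 0.0075921, so A = 0.087133.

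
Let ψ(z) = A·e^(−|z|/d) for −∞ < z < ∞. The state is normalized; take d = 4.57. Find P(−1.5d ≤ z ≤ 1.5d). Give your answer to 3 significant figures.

|ψ|² is the probability density, so P = ∫_{−1.5d}^{1.5d} |ψ|² dz.
With A² fixed by ∫|ψ|² = 1, i.e. A² = (d)^(−1), substitute and integrate.
By symmetry take twice the z ≥ 0 contribution in numerator and denominator; the 2's cancel. Substituting u = z/d, A² and the length scale cancel in the ratio: P = ∫_{0}^{1.5} e^(-2·u) du / ∫_{0}^{∞} e^(-2·u) du.
Using ∫ e^(-2·u) du = -e^(-2·u)/2, the numerator is 1/2 - e^(-3)/2 and the denominator is 1/2.
Evaluating gives P = 0.9502.

P ≈ 0.950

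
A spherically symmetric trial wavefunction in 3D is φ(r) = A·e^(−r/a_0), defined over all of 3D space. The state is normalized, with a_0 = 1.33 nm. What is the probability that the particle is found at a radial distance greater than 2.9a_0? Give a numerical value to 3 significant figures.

Integrate the radial probability density 4πr²|φ|² over r > 2.9a_0.
Normalization gives A² = 1/(π·a_0^3).
In terms of u = r/a_0 (A², 4π and the length scale all cancel between numerator and denominator), P = [∫_{2.9}^{∞} u^2·e^(-2·u) du] / [∫_{0}^{∞} u^2·e^(-2·u) du].
With ∫ u^2·e^(-2·u) du = -(2·u^2 + 2·u + 1)·e^(-2·u)/4 + C, the region integral is 1181·e^(-29/5)/200 and the full one is 1/4.
Taking the ratio yields P = 0.07151.

P ≈ 0.0715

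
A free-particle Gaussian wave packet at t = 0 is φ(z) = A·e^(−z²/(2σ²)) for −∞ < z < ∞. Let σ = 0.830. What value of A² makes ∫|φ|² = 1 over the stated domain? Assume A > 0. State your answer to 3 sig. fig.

Normalization requires ∫|φ|² dz = 1, integrated from −∞ to ∞.
∫|φ|² dz = A²·(√(π)·σ).
Plugging in σ = 0.830 yields A = 0.8245.

A^2 ≈ 0.680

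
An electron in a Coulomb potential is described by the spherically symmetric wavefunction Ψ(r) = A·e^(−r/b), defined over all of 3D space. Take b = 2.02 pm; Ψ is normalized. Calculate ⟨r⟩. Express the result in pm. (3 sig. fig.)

⟨r⟩ ≈ 3.03 pm

⟨r⟩ = ∫ r |Ψ|² 4πr² dr over the full domain.
Recall ∫₀^∞ r^m e^(−r/β) dr = m!·β^(m+1), since the A² factors cancel between numerator and denominator, ⟨r⟩ = 3·b/2.
Putting b = 2.02 gives 3.030.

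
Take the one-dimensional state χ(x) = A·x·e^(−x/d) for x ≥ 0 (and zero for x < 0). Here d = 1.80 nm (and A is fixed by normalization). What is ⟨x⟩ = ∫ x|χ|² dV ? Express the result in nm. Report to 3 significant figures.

⟨x⟩ ≈ 2.70 nm

⟨x⟩ = ∫ x |χ|² dx over the full domain.
With ∫₀^∞ x^3 e^(−αx) dx = 3!/α^4, since the A² factors cancel between numerator and denominator, ⟨x⟩ = 3·d/2.
With d = 1.80, ⟨x⟩ = 2.700.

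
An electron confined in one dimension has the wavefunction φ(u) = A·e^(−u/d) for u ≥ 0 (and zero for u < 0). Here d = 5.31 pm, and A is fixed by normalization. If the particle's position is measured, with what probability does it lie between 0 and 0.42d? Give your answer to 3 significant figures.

P = ∫_{0}^{0.42d} |φ(u)|² du.
Since A² = 1/(d/2), this is the region integral divided by the full normalization integral.
Let t = u/d; then A² and the length scale cancel, so P = ∫_{0}^{0.42} e^(-2·t) dt ÷ ∫_{0}^{∞} e^(-2·t) dt.
Using ∫ e^(-2·t) dt = -e^(-2·t)/2, the numerator is 1/2 - e^(-21/25)/2 and the denominator is 1/2.
This works out to P = 0.5683.

P ≈ 0.568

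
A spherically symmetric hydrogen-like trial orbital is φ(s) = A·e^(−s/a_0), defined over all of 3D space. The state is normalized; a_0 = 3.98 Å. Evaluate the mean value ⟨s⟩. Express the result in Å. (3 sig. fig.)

⟨s⟩ ≈ 5.97 Å

⟨s⟩ = ∫ s |φ|² 4πs² ds over the full domain.
With ∫₀^∞ s^3 e^(−αs) ds = 3!/α^4, evaluating both integrals, ⟨s⟩ = 3·a_0/2.
Putting a_0 = 3.98 gives 5.970.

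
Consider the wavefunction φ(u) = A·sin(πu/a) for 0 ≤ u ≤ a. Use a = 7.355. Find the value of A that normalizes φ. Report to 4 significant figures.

Normalization requires ∫|φ|² du = 1, integrated from 0 to a.
Using sin²θ = (1 − cos 2θ)/2, with φ = A·sin(πu/a), the integral evaluates to A²·[a/2].
So A² = (a/2)^(−1).
Substituting a = 7.355 gives A² = 0.27192, so A = 0.52146.

A ≈ 0.5215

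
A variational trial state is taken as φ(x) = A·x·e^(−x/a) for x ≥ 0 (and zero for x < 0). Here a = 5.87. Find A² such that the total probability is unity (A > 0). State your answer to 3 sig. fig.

The normalization condition is ∫|φ|² dx = 1 from 0 to ∞.
Recall ∫₀^∞ x^m e^(−x/β) dx = m!·β^(m+1), with φ = A·x·e^(−x/a), the integral evaluates to A²·[a^3/4].
So A² = (a^3/4)^(−1).
With a = 5.87: A² = 0.01978 and A = 0.1406.

A^2 ≈ 0.0198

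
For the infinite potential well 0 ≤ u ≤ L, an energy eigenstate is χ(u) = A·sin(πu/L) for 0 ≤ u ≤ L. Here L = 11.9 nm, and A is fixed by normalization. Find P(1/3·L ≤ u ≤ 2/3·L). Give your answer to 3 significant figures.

P ≈ 0.609

The probability is P = ∫ |χ|² du over [1/3·L, 2/3·L].
Since A² = 1/(L/2), this is the region integral divided by the full normalization integral.
Let t = u/L; then A² and the length scale cancel, so P = ∫_{1/3}^{2/3} sin(π·t)^2 dt ÷ ∫_{0}^{1} sin(π·t)^2 dt.
Using ∫ sin(π·t)^2 dt = t/2 - sin(2·π·t)/(4·π), the numerator is √(3)/(4·π) + 1/6 and the denominator is 1/2.
This works out to P = (√(3)/2 + π/3)/π.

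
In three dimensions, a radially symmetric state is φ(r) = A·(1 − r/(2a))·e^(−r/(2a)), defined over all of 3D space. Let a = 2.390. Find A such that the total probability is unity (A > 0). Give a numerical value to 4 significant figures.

The normalization condition is ∫|φ|² 4πr² dr = 1 from 0 to ∞.
(Spherical symmetry: dV = 4πr² dr.)
With ∫₀^∞ r^4 e^(−αr) dr = 4!/α^5, the integral (without the A² prefactor) comes out to 8·π·a^3.
Setting this equal to 1 gives A² = 1/(8·π·a^3).
Substituting a = 2.390 gives A² = 0.0029145, so A = 0.053986.

A ≈ 0.05399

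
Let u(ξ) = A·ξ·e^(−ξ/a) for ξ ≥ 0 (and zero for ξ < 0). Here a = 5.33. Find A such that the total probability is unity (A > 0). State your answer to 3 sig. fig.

A ≈ 0.163

We need A² ∫|f|² dξ = 1, taking the integral from 0 to ∞.
The integral (without the A² prefactor) comes out to a^3/4.
Setting this equal to 1 gives A² = 1/(a^3/4).
With a = 5.33: A² = 0.02642 and A = 0.1625.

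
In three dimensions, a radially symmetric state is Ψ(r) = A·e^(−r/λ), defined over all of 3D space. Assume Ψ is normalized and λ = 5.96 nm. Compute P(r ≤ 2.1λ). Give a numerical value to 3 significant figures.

P ≈ 0.790

With dV = 4πr²dr, the probability is ∫|Ψ|² dV over r ≤ 2.1λ.
The full normalization integral is A²·[π·λ^3] = 1, fixing A².
Substituting u = r/λ, A², 4π and the length scale all cancel in the ratio: P = ∫_{0}^{2.1} u^2·e^(-2·u) du / ∫_{0}^{∞} u^2·e^(-2·u) du.
Using ∫ u^2·e^(-2·u) du = -(2·u^2 + 2·u + 1)·e^(-2·u)/4, the numerator is 1/4 - 701·e^(-21/5)/200 and the denominator is 1/4.
The region integral divided by the full integral gives P = 0.7898.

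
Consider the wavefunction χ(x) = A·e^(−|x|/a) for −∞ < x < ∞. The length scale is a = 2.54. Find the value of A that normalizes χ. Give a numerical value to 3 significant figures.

Normalization requires ∫|χ|² dx = 1, integrated from −∞ to ∞.
The integral (without the A² prefactor) comes out to a.
With a = 2.54: A² = 0.3937 and A = 0.6275.

A ≈ 0.627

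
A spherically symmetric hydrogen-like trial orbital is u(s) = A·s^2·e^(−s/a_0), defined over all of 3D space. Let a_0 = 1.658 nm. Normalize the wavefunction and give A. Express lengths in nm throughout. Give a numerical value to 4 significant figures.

The normalization condition is ∫|u|² 4πs² ds = 1 from 0 to ∞.
The angular integral contributes 4π, leaving ∫₀^∞ s²|u|² ds.
The integral (without the A² prefactor) comes out to 45·π·a_0^7/2.
Hence A² = 1/[45·π·a_0^7/2].
Substituting a_0 = 1.658 gives A² = 0.00041075, so A = 0.020267.

A ≈ 0.02027 nm^(-7/2)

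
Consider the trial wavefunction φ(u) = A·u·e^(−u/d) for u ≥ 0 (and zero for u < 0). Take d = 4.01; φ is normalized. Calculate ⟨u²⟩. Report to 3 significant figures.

⟨u^2⟩ ≈ 48.2

The expectation value is the |φ|²-weighted average of u^2: ∫ u^2|φ|² du.
Since the A² factors cancel between numerator and denominator, ⟨u²⟩ = 3·d^2.
Putting d = 4.01 gives 48.24.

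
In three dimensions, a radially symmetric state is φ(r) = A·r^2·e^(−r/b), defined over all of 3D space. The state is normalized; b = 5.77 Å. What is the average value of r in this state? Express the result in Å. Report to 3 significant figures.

The expectation value is the |φ|²-weighted average of r: ∫ r|φ|² 4πr² dr.
The ratio of the moment integral to the normalization integral gives ⟨r⟩ = 7·b/2.
With b = 5.77, ⟨r⟩ = 20.20.

⟨r⟩ ≈ 20.2 Å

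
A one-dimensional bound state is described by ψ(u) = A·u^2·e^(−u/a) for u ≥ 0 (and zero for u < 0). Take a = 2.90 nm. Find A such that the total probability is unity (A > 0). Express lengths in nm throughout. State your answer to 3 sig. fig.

Require ∫ |ψ|² du = 1 over the whole domain.
With ∫₀^∞ u^4 e^(−αu) du = 4!/α^5, carrying out the integral gives A² · 3·a^5/4.
So A² = (3·a^5/4)^(−1).
With a = 2.90: A² = 0.006501 and A = 0.08063.

A ≈ 0.0806 nm^(-5/2)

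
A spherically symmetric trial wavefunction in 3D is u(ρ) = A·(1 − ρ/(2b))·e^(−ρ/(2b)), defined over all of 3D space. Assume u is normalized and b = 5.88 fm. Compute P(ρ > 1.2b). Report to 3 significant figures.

P ≈ 0.958

With dV = 4πρ²dρ, the probability is ∫|u|² dV over ρ > 1.2b.
The full normalization integral is A²·[8·π·b^3] = 1, fixing A².
Substituting t = ρ/b, A², 4π and the length scale all cancel in the ratio: P = ∫_{1.2}^{∞} t^2·(1 - t/2)^2·e^(-t) dt / ∫_{0}^{∞} t^2·(1 - t/2)^2·e^(-t) dt.
Using ∫ t^2·(1 - t/2)^2·e^(-t) dt = -(t^4/4 + t^2 + 2·t + 2)·e^(-t), the numerator is 3974·e^(-6/5)/625 and the denominator is 2.
This evaluates to P = 0.9576.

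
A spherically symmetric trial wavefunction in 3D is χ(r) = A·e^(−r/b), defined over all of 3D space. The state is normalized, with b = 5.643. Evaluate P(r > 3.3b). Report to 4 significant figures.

Integrate the radial probability density 4πr²|χ|² over r > 3.3b.
Normalization gives A² = 1/(π·b^3).
Substituting u = r/b, A², 4π and the length scale all cancel in the ratio: P = ∫_{3.3}^{∞} u^2·e^(-2·u) du / ∫_{0}^{∞} u^2·e^(-2·u) du.
An antiderivative of u^2·e^(-2·u) is -(2·u^2 + 2·u + 1)·e^(-2·u)/4; evaluating from 3.3 to ∞ gives 1469·e^(-33/5)/200, while the full integral is 1/4.
Taking the ratio yields P = 0.039968.

P ≈ 0.03997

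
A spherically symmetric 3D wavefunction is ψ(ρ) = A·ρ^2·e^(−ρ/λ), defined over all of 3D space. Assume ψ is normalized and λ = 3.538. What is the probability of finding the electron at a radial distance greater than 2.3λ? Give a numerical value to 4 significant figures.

P ≈ 0.8180

Integrate the radial probability density 4πρ²|ψ|² over ρ > 2.3λ.
The full normalization integral is A²·[45·π·λ^7/2] = 1, fixing A².
In terms of u = ρ/λ (A², 4π and the length scale all cancel between numerator and denominator), P = [∫_{2.3}^{∞} u^6·e^(-2·u) du] / [∫_{0}^{∞} u^6·e^(-2·u) du].
With ∫ u^6·e^(-2·u) du = -(4·u^6 + 12·u^5 + 30·u^4 + 60·u^3 + 90·u^2 + 90·u + 45)·e^(-2·u)/8 + C, the region integral is ≈ 4.60141 and the full one is 45/8.
This evaluates to P = 0.81803.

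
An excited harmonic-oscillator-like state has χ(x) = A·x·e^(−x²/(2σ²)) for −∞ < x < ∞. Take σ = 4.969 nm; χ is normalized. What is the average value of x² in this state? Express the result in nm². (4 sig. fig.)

⟨x^2⟩ ≈ 37.04 nm^2

By definition ⟨x²⟩ = ∫ x^2 |χ(x)|² dx.
Evaluating both integrals, ⟨x²⟩ = 3·σ^2/2.
Putting σ = 4.969 gives 37.036.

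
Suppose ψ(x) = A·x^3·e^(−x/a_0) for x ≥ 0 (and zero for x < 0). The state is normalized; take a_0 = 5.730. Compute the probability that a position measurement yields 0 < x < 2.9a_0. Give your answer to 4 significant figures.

P ≈ 0.3616

The probability is P = ∫ |ψ|² dx over [0, 2.9a_0].
With A² fixed by ∫|ψ|² = 1, i.e. A² = (45·a_0^7/8)^(−1), substitute and integrate.
In terms of u = x/a_0 (A² and the length scale cancel between numerator and denominator), P = [∫_{0}^{2.9} u^6·e^(-2·u) du] / [∫_{0}^{∞} u^6·e^(-2·u) du].
With ∫ u^6·e^(-2·u) du = -(4·u^6 + 12·u^5 + 30·u^4 + 60·u^3 + 90·u^2 + 90·u + 45)·e^(-2·u)/8 + C, the region integral is ≈ 2.03405 and the full one is 45/8.
Taking the ratio, P = 0.36161.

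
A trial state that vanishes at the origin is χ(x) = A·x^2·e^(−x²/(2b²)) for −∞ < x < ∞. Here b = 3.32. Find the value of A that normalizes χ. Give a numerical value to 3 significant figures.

A ≈ 0.0432

Normalization requires ∫|χ|² dx = 1, integrated from −∞ to ∞.
Using the Gaussian integral ∫_{−∞}^{∞} e^(−αx²) dx = √(π/α), with χ = A·x^2·e^(−x²/(2b²)), the integral evaluates to A²·[3·√(π)·b^5/4].
Setting this equal to 1 gives A² = 1/(3·√(π)·b^5/4).
Substituting b = 3.32 gives A² = 0.001865, so A = 0.04319.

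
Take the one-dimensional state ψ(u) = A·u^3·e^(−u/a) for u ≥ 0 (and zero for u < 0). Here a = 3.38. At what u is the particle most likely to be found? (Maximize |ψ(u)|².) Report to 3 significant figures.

Differentiate |ψ(u)|² with respect to u and set to zero.
Solving yields u = 3·a.
With a = 3.38, the most probable position is 10.14.

u ≈ 10.1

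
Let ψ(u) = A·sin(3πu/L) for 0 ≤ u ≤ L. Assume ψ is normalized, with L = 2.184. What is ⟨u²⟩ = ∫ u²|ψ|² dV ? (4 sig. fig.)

⟨u^2⟩ ≈ 1.563

⟨u²⟩ = ∫ u^2 |ψ|² du over the full domain.
With ∫₀^L sin²(nπu/L) du = L/2, evaluating both integrals, ⟨u²⟩ = -L^2/(18·π^2) + L^2/3.
Putting L = 2.184 gives 1.5631.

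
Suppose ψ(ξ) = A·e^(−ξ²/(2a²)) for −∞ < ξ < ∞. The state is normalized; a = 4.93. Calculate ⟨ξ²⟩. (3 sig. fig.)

By definition ⟨ξ²⟩ = ∫ ξ^2 |ψ(ξ)|² dξ.
Using the Gaussian integral ∫_{−∞}^{∞} e^(−αξ²) dξ = √(π/α), evaluating both integrals, ⟨ξ²⟩ = a^2/2.
With a = 4.93, ⟨ξ^2⟩ = 12.15.

⟨ξ^2⟩ ≈ 12.2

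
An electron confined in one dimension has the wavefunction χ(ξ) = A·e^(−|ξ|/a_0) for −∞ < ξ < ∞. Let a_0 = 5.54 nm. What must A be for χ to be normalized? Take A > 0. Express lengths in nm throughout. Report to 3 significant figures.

A ≈ 0.425 nm^(-1/2)

The normalization condition is ∫|χ|² dξ = 1 from −∞ to ∞.
With ∫₀^∞ ξ^0 e^(−αξ) dξ = 0!/α^1, ∫|χ|² dξ = A²·(a_0).
Plugging in a_0 = 5.54 yields A = 0.4249.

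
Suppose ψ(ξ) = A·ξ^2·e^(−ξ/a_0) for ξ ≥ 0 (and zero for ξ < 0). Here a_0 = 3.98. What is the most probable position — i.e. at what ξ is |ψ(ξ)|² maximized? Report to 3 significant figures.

ξ ≈ 7.96

Differentiate |ψ(ξ)|² with respect to ξ and set to zero.
This gives ξ = 2·a_0.
With a_0 = 3.98, the most probable position is 7.960.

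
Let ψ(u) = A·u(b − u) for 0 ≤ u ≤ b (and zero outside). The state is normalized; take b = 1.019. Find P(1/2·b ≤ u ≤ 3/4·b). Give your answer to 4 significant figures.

|ψ|² is the probability density, so P = ∫_{1/2·b}^{3/4·b} |ψ|² du.
The normalization integral ∫|ψ|²du over the whole domain equals b^5/30·A², and A² cancels in the ratio.
Let t = u/b; then A² and the length scale cancel, so P = ∫_{1/2}^{3/4} t^2·(1 - t)^2 dt ÷ ∫_{0}^{1} t^2·(1 - t)^2 dt.
An antiderivative of t^2·(1 - t)^2 is t^3·(6·t^2 - 15·t + 10)/30; evaluating from 1/2 to 3/4 gives ≈ 0.0132161, while the full integral is 1/30.
Evaluating gives P = 203/512.

P ≈ 0.3965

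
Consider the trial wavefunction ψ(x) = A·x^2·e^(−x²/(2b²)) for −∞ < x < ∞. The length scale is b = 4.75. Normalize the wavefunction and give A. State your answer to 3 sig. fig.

The normalization condition is ∫|ψ|² dx = 1 from −∞ to ∞.
The integral (without the A² prefactor) comes out to 3·√(π)·b^5/4.
With b = 4.75: A² = 0.0003111 and A = 0.01764.

A ≈ 0.0176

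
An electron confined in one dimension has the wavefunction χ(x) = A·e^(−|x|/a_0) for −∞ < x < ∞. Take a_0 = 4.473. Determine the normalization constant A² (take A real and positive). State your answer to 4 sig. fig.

Normalization requires ∫|χ|² dx = 1, integrated from −∞ to ∞.
With ∫₀^∞ x^0 e^(−αx) dx = 0!/α^1, carrying out the integral gives A² · a_0.
Substituting a_0 = 4.473 gives A² = 0.22356, so A = 0.47283.

A^2 ≈ 0.2236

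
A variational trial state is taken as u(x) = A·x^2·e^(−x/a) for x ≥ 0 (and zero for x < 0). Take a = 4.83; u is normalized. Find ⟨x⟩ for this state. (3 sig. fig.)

By definition ⟨x⟩ = ∫ x |u(x)|² dx.
With ∫₀^∞ x^5 e^(−αx) dx = 5!/α^6, the ratio of the moment integral to the normalization integral gives ⟨x⟩ = 5·a/2.
Putting a = 4.83 gives 12.08.

⟨x⟩ ≈ 12.1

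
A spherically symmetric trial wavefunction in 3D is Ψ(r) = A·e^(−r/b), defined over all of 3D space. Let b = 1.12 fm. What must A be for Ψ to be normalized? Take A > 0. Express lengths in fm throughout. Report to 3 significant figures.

A ≈ 0.476 fm^(-3/2)

Normalization requires ∫|Ψ|² 4πr² dr = 1, integrated from 0 to ∞.
Using ∫₀^∞ rⁿ e^(−αr) dr = n!/αⁿ⁺¹, the integral (without the A² prefactor) comes out to π·b^3.
Hence A² = 1/[π·b^3].
With b = 1.12: A² = 0.2266 and A = 0.4760.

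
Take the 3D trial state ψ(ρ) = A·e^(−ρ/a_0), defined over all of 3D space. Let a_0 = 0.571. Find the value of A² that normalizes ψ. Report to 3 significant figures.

Require ∫ |ψ|² 4πρ² dρ = 1 over the whole domain.
In 3D with spherical symmetry the volume element is 4πρ² dρ.
Carrying out the integral gives A² · π·a_0^3.
Hence A² = 1/[π·a_0^3].
Substituting a_0 = 0.571 gives A² = 1.710, so A = 1.308.

A^2 ≈ 1.71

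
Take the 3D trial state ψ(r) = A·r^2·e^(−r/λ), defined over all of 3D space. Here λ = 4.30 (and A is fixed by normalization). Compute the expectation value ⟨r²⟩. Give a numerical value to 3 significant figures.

⟨r^2⟩ ≈ 259

By definition ⟨r²⟩ = ∫ r^2 |ψ(r)|² 4πr² dr.
With ∫₀^∞ r^8 e^(−αr) dr = 8!/α^9, evaluating both integrals, ⟨r²⟩ = 14·λ^2.
Putting λ = 4.30 gives 258.9.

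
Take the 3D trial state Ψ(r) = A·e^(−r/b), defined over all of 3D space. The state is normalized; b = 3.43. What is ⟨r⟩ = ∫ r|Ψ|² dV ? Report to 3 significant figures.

By definition ⟨r⟩ = ∫ r |Ψ(r)|² 4πr² dr.
Evaluating both integrals, ⟨r⟩ = 3·b/2.
Putting b = 3.43 gives 5.145.

⟨r⟩ ≈ 5.15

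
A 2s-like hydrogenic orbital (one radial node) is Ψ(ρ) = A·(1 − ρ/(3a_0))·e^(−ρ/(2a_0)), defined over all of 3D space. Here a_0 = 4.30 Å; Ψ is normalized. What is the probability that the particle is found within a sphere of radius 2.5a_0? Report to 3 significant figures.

P ≈ 0.349

Integrate the radial probability density 4πρ²|Ψ|² over ρ ≤ 2.5a_0.
A² is fixed by ∫₀^∞ 4πρ²|Ψ|² dρ = 1, i.e. A² = (8·π·a_0^3/3)^(−1).
Let u = ρ/a_0; then A², 4π and the length scale all cancel, so P = ∫_{0}^{2.5} u^2·(1 - u/3)^2·e^(-u) du ÷ ∫_{0}^{∞} u^2·(1 - u/3)^2·e^(-u) du.
An antiderivative of u^2·(1 - u/3)^2·e^(-u) is (-u^4 + 2·u^3 - 3·u^2 - 6·u - 6)·e^(-u)/9; evaluating from 0 to 2.5 gives 2/3 - 761·e^(-5/2)/144, while the full integral is 2/3.
This evaluates to P = 0.3493.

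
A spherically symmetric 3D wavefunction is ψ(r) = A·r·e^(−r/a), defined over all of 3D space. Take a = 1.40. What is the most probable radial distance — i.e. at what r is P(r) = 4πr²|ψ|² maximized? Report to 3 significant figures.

r ≈ 2.80

Set d/dr [P(r) = 4πr²|ψ|²] = 0 and solve for r > 0.
This gives r = 2·a.
With a = 1.40, the most probable radial distance is 2.800.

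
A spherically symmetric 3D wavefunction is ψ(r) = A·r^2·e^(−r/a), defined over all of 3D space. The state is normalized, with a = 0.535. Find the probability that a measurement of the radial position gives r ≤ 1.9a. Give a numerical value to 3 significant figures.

P ≈ 0.0909

P = ∫ |ψ|² 4πr² dr over r ≤ 1.9a.
Normalization gives A² = 1/(45·π·a^7/2).
Substituting u = r/a, A², 4π and the length scale all cancel in the ratio: P = ∫_{0}^{1.9} u^6·e^(-2·u) du / ∫_{0}^{∞} u^6·e^(-2·u) du.
With ∫ u^6·e^(-2·u) du = -(4·u^6 + 12·u^5 + 30·u^4 + 60·u^3 + 90·u^2 + 90·u + 45)·e^(-2·u)/8 + C, the region integral is ≈ 0.51127 and the full one is 45/8.
Taking the ratio yields P = 0.09089.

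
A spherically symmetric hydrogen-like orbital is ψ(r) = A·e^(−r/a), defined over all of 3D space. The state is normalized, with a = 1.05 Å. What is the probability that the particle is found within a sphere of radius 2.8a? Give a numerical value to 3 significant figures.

P = ∫ |ψ|² 4πr² dr over r ≤ 2.8a.
A² is fixed by ∫₀^∞ 4πr²|ψ|² dr = 1, i.e. A² = (π·a^3)^(−1).
Substituting u = r/a, A², 4π and the length scale all cancel in the ratio: P = ∫_{0}^{2.8} u^2·e^(-2·u) du / ∫_{0}^{∞} u^2·e^(-2·u) du.
Using ∫ u^2·e^(-2·u) du = -(2·u^2 + 2·u + 1)·e^(-2·u)/4, the numerator is 1/4 - 557·e^(-28/5)/100 and the denominator is 1/4.
This evaluates to P = 0.9176.

P ≈ 0.918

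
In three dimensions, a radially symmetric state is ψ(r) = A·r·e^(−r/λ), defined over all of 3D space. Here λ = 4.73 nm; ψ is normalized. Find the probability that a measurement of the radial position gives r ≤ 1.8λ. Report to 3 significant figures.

Integrate the radial probability density 4πr²|ψ|² over r ≤ 1.8λ.
A² is fixed by ∫₀^∞ 4πr²|ψ|² dr = 1, i.e. A² = (3·π·λ^5)^(−1).
Let u = r/λ; then A², 4π and the length scale all cancel, so P = ∫_{0}^{1.8} u^4·e^(-2·u) du ÷ ∫_{0}^{∞} u^4·e^(-2·u) du.
An antiderivative of u^4·e^(-2·u) is -(u^4/2 + u^3 + 3·u^2/2 + 3·u/2 + 3/4)·e^(-2·u); evaluating from 0 to 1.8 gives ≈ 0.22017, while the full integral is 3/4.
This evaluates to P = 0.2936.

P ≈ 0.294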